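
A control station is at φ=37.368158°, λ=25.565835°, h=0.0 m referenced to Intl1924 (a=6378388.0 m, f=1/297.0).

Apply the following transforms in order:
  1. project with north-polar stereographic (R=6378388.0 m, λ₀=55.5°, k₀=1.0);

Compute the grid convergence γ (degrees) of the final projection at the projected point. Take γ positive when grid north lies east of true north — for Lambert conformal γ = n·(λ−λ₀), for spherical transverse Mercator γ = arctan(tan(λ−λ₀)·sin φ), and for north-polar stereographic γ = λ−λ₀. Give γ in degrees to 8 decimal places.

start: φ=37.368158°, λ=25.565835°, h=0.000 m
→ into stereo (λ₀=55.5°): φ=37.36815800°, λ−λ₀=-29.93416500°
convergence γ = -29.93416500°

-29.93416500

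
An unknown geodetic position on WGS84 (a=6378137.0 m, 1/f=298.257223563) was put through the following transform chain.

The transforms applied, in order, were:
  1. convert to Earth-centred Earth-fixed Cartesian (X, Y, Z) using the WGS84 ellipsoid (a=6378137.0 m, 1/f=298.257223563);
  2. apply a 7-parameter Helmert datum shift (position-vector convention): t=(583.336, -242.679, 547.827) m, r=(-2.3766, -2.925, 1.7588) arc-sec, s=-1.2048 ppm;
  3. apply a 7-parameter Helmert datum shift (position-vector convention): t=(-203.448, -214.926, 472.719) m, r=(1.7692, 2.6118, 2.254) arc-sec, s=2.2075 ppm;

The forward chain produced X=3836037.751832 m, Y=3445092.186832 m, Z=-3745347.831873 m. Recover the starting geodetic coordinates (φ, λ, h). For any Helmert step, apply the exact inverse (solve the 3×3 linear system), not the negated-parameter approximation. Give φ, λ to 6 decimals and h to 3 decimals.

φ=-36.185498°, λ=41.932193°, h=2602.024 m

start: X=3836037.7518, Y=3445092.1868, Z=-3745347.8319 m
→ Helmert⁻¹: X=3836317.8103, Y=3445225.4563, Z=-3745793.2560
→ Helmert⁻¹: X=3835715.3485, Y=3445482.7455, Z=-3746360.2909
→ geod (Bowring, a=6378137.000): φ=-36.18549800°, λ=41.93219300°, h=2602.0240 m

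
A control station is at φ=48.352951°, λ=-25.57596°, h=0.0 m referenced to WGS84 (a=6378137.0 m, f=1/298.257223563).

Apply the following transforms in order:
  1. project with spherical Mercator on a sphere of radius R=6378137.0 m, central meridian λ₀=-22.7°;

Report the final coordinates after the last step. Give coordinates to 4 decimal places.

start: φ=48.352951°, λ=-25.575960°, h=0.000 m
→ merc (R=6378137.0, λ₀=-22.7°): E=-320150.4027, N=6165775.4632

E=-320150.4027 m, N=6165775.4632 m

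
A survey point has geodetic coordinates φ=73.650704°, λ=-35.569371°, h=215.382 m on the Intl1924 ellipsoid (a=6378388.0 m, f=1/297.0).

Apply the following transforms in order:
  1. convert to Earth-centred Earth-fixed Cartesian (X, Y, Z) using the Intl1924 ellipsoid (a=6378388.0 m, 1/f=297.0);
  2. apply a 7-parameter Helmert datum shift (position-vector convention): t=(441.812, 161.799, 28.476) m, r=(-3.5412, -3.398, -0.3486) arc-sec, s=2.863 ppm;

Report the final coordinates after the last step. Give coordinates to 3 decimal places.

X=1465388.984 m, Y=-1047424.183 m, Z=6098520.128 m

start: φ=73.650704°, λ=-35.569371°, h=215.382 m
→ ECEF (a=6378388.000, f=1/297.0): X=1465045.2134, Y=-1047685.2064, Z=6098432.0703
→ Helmert 7p (PV): X=1465388.9835, Y=-1047424.1834, Z=6098520.1283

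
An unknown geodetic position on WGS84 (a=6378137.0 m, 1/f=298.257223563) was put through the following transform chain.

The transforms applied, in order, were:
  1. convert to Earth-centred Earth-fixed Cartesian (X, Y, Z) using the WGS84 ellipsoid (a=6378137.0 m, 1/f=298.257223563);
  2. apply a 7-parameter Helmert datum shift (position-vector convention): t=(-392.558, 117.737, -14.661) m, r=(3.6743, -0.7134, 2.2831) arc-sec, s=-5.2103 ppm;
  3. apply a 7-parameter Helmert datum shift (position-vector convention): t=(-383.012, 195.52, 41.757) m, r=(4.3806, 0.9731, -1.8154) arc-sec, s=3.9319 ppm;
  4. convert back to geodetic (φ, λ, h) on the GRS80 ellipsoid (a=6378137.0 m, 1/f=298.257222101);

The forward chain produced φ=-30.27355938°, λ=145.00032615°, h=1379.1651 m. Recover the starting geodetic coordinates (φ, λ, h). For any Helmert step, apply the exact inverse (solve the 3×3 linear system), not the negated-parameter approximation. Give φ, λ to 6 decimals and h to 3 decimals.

start: φ=-30.273559°, λ=145.000326°, h=1379.165 m
→ ECEF (a=6378137.000, f=1/298.257222101): X=-4517004.5627, Y=3162802.3255, Z=-3197295.2455
→ Helmert⁻¹: X=-4516616.5414, Y=3162486.7125, Z=-3197412.9032
→ Helmert⁻¹: X=-4516223.5696, Y=3162378.4837, Z=-3197455.6147
→ geod (Bowring, a=6378137.000): φ=-30.27882300°, λ=144.99927900°, h=697.5780 m

φ=-30.278823°, λ=144.999279°, h=697.578 m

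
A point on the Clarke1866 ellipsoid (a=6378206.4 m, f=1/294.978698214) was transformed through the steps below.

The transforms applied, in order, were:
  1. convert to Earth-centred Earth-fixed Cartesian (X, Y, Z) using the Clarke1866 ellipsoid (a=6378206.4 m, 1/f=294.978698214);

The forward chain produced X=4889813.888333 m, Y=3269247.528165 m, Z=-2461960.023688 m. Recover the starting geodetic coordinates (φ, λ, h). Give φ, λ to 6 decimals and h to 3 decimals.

start: X=4889813.8883, Y=3269247.5282, Z=-2461960.0237 m
→ geod (Bowring, a=6378206.400): φ=-22.85094600°, λ=33.76602300°, h=1511.6710 m

φ=-22.850946°, λ=33.766023°, h=1511.671 m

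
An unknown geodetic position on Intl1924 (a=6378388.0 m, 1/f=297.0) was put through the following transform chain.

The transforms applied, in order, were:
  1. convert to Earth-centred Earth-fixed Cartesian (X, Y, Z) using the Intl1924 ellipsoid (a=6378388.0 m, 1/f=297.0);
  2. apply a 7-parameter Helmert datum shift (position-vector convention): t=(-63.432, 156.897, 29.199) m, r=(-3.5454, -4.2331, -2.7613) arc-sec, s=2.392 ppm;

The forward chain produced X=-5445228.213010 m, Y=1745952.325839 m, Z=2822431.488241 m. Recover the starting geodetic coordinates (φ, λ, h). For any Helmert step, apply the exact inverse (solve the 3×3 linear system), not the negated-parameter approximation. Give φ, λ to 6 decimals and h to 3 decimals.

φ=26.425265°, λ=162.224481°, h=2621.253 m

start: X=-5445228.2130, Y=1745952.3258, Z=2822431.4882 m
→ Helmert⁻¹: X=-5445117.1998, Y=1745669.8428, Z=2822537.2919
→ geod (Bowring, a=6378388.000): φ=26.42526500°, λ=162.22448100°, h=2621.2530 m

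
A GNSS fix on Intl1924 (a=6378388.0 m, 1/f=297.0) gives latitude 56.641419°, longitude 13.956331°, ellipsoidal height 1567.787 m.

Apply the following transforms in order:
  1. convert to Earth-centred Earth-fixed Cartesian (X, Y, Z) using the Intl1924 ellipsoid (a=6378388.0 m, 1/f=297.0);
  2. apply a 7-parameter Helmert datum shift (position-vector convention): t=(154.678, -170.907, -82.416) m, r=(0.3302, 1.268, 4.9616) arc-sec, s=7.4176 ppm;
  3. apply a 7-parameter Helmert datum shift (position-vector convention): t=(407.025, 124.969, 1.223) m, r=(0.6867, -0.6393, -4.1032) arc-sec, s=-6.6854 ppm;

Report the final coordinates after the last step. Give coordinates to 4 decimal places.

start: φ=56.641419°, λ=13.956331°, h=1567.787 m
→ ECEF (a=6378388.000, f=1/297.0): X=3412639.1195, Y=848104.3267, Z=5305467.5433
→ Helmert 7p (PV): X=3412831.3255, Y=848013.3073, Z=5305404.8597
→ Helmert 7p (PV): X=3413215.9601, Y=848047.0537, Z=5305384.0149

X=3413215.9601 m, Y=848047.0537 m, Z=5305384.0149 m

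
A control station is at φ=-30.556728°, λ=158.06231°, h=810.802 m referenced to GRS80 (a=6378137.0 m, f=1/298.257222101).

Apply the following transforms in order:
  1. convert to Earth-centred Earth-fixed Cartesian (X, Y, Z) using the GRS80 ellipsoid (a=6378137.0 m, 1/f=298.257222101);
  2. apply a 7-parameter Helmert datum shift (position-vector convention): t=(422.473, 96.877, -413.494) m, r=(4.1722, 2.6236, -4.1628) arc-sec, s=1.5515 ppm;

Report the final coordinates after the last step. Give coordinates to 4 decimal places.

X=-5099327.4580 m, Y=2054249.3663 m, Z=-3224395.9905 m

start: φ=-30.556728°, λ=158.062310°, h=810.802 m
→ ECEF (a=6378137.000, f=1/298.257222101): X=-5099742.4628, Y=2053981.1654, Z=-3224083.9077
→ Helmert 7p (PV): X=-5099327.4580, Y=2054249.3663, Z=-3224395.9905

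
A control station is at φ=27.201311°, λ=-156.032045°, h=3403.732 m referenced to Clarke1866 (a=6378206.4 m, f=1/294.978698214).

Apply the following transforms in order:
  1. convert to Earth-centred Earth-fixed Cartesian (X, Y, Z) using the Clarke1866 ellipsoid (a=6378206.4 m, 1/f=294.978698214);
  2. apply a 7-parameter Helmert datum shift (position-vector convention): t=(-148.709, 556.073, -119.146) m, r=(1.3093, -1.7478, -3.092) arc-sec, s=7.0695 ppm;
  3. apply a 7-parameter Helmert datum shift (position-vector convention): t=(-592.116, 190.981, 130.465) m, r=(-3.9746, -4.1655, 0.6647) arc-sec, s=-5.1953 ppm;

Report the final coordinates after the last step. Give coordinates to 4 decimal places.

X=-5190960.3403 m, Y=-2306462.5960 m, Z=2899363.7980 m

start: φ=27.201311°, λ=-156.032045°, h=3403.732 m
→ ECEF (a=6378206.400, f=1/294.978698214): X=-5190099.5150, Y=-2307303.8616, Z=2899466.0385
→ Helmert 7p (PV): X=-5190344.0721, Y=-2306704.7026, Z=2899308.7652
→ Helmert 7p (PV): X=-5190960.3403, Y=-2306462.5960, Z=2899363.7980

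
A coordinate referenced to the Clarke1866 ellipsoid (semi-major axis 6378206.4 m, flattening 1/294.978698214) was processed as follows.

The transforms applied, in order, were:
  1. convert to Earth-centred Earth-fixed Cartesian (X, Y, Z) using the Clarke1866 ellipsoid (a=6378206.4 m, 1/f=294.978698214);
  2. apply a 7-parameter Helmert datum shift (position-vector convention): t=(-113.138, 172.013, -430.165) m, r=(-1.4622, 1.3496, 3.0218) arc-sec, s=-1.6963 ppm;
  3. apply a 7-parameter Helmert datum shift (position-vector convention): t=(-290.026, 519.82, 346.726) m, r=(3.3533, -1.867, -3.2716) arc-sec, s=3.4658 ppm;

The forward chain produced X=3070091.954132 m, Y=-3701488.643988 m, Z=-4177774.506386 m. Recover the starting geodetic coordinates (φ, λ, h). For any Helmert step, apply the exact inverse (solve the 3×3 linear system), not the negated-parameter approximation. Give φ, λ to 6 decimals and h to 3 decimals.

φ=-41.169323°, λ=-50.328862°, h=1914.361 m

start: X=3070091.9541, Y=-3701488.6440, Z=-4177774.5064 m
→ Helmert⁻¹: X=3070392.2394, Y=-3702014.8576, Z=-4178074.3589
→ Helmert⁻¹: X=3070483.6828, Y=-3702208.5184, Z=-4177657.4349
→ geod (Bowring, a=6378206.400): φ=-41.16932300°, λ=-50.32886200°, h=1914.3610 m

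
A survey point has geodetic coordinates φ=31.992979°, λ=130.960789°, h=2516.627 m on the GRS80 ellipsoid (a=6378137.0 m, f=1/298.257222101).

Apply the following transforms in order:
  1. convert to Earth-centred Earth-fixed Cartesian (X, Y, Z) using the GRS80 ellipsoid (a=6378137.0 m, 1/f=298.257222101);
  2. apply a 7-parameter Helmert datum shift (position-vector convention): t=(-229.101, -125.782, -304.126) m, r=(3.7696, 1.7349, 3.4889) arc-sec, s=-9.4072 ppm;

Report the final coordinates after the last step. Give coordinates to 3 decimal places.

X=-3551050.838 m, Y=4090109.029 m, Z=3360873.395 m

start: φ=31.992979°, λ=130.960789°, h=2516.627 m
→ ECEF (a=6378137.000, f=1/298.257222101): X=-3550814.2232, Y=4090394.7763, Z=3361104.5205
→ Helmert 7p (PV): X=-3551050.8379, Y=4090109.0294, Z=3360873.3951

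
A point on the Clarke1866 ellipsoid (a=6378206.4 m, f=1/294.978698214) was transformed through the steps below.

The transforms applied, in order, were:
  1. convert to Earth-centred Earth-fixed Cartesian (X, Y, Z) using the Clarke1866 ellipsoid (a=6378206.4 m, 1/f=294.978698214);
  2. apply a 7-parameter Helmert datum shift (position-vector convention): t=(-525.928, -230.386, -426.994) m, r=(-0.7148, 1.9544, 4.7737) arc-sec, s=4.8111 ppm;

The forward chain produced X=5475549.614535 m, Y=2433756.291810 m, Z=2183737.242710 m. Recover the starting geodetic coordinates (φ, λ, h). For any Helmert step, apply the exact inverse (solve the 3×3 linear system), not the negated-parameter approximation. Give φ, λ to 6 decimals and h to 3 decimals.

φ=20.151569°, λ=23.962709°, h=2575.303 m

start: X=5475549.6145, Y=2433756.2918, Z=2183737.2427 m
→ Helmert⁻¹: X=5476084.8286, Y=2433840.6624, Z=2184214.0499
→ geod (Bowring, a=6378206.400): φ=20.15156900°, λ=23.96270900°, h=2575.3030 m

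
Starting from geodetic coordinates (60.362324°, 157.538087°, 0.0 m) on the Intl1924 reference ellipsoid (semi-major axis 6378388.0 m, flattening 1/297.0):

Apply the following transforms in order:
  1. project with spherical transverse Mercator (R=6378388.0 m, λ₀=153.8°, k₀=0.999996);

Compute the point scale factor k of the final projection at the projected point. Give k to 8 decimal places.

1.00051612

start: φ=60.362324°, λ=157.538087°, h=0.000 m
→ into tm (λ₀=153.8°): φ=60.36232400°, λ−λ₀=3.73808700°
scale k = 1.00051612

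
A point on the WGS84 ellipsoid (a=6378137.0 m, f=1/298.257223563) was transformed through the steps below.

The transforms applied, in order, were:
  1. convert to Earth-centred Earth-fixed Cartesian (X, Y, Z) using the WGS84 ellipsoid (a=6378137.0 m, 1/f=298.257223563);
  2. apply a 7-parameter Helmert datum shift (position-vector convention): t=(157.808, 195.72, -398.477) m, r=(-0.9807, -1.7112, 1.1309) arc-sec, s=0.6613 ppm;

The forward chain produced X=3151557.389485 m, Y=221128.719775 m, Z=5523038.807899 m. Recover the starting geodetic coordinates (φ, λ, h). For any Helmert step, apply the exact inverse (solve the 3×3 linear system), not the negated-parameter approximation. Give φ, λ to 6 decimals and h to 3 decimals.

φ=60.397661°, λ=4.009387°, h=1048.799 m

start: X=3151557.3895, Y=221128.7198, Z=5523038.8079 m
→ Helmert⁻¹: X=3151444.5315, Y=220889.3136, Z=5523408.5377
→ geod (Bowring, a=6378137.000): φ=60.39766100°, λ=4.00938700°, h=1048.7990 m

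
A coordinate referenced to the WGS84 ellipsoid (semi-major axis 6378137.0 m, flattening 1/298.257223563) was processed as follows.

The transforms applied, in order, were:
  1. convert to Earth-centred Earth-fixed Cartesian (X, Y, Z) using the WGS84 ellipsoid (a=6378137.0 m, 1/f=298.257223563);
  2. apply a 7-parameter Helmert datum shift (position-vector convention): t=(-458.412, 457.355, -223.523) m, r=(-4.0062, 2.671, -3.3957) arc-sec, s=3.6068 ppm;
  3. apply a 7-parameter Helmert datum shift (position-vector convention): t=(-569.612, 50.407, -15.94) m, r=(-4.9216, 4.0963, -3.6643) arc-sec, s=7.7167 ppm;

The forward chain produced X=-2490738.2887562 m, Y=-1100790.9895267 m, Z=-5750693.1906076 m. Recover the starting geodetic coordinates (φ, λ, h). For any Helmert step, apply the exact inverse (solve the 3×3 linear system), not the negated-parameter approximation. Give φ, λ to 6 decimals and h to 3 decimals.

φ=-64.817138°, λ=-156.139494°, h=1606.393 m

start: X=-2490738.2888, Y=-1100790.9895, Z=-5750693.1906 m
→ Helmert⁻¹: X=-2490015.7006, Y=-1100739.9216, Z=-5750708.5893
→ Helmert⁻¹: X=-2489455.7161, Y=-1101122.5983, Z=-5750517.9491
→ geod (Bowring, a=6378137.000): φ=-64.81713800°, λ=-156.13949400°, h=1606.3930 m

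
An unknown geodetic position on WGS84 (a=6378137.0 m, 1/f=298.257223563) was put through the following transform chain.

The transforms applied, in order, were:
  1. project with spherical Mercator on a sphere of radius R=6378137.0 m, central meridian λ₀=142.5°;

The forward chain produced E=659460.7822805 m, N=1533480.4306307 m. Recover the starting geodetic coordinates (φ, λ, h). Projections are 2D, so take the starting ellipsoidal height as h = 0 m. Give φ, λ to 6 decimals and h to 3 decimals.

start: E=659460.7823, N=1533480.4306 m
→ merc⁻¹: φ=13.64465900°, λ=148.42403700°

φ=13.644659°, λ=148.424037°, h=0.000 m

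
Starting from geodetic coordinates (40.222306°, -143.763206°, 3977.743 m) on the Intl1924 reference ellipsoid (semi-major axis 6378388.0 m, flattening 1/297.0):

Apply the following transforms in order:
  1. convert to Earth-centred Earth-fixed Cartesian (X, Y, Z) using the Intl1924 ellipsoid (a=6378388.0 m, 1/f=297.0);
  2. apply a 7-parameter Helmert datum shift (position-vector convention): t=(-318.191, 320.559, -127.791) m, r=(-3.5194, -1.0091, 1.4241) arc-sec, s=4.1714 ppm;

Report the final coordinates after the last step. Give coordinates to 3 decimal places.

X=-3936499.615 m, Y=-2884369.431 m, Z=4099420.585 m

start: φ=40.222306°, λ=-143.763206°, h=3977.743 m
→ ECEF (a=6378388.000, f=1/297.0): X=-3936164.8659, Y=-2884720.7282, Z=4099501.3111
→ Helmert 7p (PV): X=-3936499.6152, Y=-2884369.4307, Z=4099420.5848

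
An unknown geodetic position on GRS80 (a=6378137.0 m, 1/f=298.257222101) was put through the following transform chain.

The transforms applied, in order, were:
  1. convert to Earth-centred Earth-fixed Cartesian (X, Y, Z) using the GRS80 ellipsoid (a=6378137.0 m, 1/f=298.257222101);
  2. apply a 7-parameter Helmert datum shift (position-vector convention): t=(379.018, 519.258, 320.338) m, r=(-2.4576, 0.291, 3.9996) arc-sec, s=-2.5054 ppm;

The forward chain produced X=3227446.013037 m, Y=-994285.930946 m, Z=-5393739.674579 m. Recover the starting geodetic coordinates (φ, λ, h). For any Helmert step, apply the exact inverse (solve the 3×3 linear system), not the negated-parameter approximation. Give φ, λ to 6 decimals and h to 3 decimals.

φ=-58.124532°, λ=-17.132947°, h=1184.408 m

start: X=3227446.0130, Y=-994285.9309, Z=-5393739.6746 m
→ Helmert⁻¹: X=3227063.4003, Y=-994805.9868, Z=-5394080.8270
→ geod (Bowring, a=6378137.000): φ=-58.12453200°, λ=-17.13294700°, h=1184.4080 m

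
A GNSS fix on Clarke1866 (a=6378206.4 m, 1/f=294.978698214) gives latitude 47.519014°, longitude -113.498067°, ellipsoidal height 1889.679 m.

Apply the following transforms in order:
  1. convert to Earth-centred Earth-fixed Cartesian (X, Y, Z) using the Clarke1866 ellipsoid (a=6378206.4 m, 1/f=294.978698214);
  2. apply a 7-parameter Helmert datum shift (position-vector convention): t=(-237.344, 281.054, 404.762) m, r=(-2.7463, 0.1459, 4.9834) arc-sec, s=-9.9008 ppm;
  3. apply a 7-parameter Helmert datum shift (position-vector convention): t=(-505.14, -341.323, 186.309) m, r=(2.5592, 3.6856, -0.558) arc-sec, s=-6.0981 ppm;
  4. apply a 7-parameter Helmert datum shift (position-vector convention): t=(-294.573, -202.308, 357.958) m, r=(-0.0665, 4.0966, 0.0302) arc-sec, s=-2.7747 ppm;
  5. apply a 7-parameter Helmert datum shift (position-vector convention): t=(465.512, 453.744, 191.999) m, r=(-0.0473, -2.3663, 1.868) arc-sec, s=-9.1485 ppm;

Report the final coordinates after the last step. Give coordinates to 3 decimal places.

start: φ=47.519014°, λ=-113.498067°, h=1889.679 m
→ ECEF (a=6378206.400, f=1/294.978698214): X=-1721154.6120, Y=-3958749.8346, Z=4682115.1142
→ Helmert 7p (PV): X=-1721275.9601, Y=-3958408.8298, Z=4682527.4449
→ Helmert 7p (PV): X=-1721697.6438, Y=-3958779.4549, Z=4682666.8424
→ Helmert 7p (PV): X=-1721893.8584, Y=-3958969.5209, Z=4683047.2781
→ Helmert 7p (PV): X=-1721430.4644, Y=-3958494.0782, Z=4683177.5884

X=-1721430.464 m, Y=-3958494.078 m, Z=4683177.588 m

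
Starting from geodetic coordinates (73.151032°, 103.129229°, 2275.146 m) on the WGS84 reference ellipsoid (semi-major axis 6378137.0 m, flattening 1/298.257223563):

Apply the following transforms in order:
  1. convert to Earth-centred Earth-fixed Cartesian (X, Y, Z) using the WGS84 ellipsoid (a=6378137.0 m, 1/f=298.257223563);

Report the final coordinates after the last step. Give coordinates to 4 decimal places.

X=-421372.5058 m, Y=1806565.1424 m, Z=6084326.3035 m

start: φ=73.151032°, λ=103.129229°, h=2275.146 m
→ ECEF (a=6378137.000, f=1/298.257223563): X=-421372.5058, Y=1806565.1424, Z=6084326.3035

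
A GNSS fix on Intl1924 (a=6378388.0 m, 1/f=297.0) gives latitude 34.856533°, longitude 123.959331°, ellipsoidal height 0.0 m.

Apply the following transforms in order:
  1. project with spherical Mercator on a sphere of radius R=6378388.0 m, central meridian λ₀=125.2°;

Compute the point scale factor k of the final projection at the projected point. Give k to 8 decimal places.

1.21864177

start: φ=34.856533°, λ=123.959331°, h=0.000 m
→ into merc (λ₀=125.2°): φ=34.85653300°, λ−λ₀=-1.24066900°
scale k = 1.21864177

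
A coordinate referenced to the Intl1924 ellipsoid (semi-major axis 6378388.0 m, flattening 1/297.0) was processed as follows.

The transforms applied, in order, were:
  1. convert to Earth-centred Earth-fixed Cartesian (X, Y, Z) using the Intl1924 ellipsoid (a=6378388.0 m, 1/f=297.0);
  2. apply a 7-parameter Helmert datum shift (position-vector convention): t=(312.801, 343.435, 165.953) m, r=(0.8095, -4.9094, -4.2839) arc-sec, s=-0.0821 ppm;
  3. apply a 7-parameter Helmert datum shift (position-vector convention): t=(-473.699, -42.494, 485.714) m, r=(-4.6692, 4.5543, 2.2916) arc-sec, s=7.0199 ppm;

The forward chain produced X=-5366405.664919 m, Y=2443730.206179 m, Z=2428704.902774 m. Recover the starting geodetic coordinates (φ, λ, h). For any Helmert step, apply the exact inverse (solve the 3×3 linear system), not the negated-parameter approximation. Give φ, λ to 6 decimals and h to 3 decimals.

start: X=-5366405.6649, Y=2443730.2062, Z=2428704.9028 m
→ Helmert⁻¹: X=-5365920.7607, Y=2443760.1950, Z=2428138.9834
→ Helmert⁻¹: X=-5366226.9553, Y=2443315.0390, Z=2428091.3647
→ geod (Bowring, a=6378388.000): φ=22.51824600°, λ=155.51959000°, h=1400.5220 m

φ=22.518246°, λ=155.519590°, h=1400.522 m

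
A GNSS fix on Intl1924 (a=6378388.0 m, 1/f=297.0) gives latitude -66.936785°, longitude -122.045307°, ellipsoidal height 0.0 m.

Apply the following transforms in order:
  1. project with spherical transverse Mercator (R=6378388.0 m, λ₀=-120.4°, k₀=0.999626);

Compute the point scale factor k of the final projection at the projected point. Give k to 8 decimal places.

0.99968924

start: φ=-66.936785°, λ=-122.045307°, h=0.000 m
→ into tm (λ₀=-120.4°): φ=-66.93678500°, λ−λ₀=-1.64530700°
scale k = 0.99968924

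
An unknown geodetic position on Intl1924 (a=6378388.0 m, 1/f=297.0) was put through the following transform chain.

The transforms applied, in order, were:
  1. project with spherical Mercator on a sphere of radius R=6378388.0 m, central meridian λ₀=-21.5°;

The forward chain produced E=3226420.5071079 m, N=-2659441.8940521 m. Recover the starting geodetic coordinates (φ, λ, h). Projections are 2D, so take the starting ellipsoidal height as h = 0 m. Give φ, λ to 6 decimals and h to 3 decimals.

φ=-23.225709°, λ=7.482288°, h=0.000 m

start: E=3226420.5071, N=-2659441.8941 m
→ merc⁻¹: φ=-23.22570900°, λ=7.48228800°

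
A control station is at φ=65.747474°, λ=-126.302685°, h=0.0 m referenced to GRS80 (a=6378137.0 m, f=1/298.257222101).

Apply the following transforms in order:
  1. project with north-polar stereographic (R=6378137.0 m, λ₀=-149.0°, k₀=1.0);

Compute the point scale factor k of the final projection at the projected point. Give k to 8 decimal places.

start: φ=65.747474°, λ=-126.302685°, h=0.000 m
→ into stereo (λ₀=-149.0°): φ=65.74747400°, λ−λ₀=22.69731500°
scale k = 1.04616521

1.04616521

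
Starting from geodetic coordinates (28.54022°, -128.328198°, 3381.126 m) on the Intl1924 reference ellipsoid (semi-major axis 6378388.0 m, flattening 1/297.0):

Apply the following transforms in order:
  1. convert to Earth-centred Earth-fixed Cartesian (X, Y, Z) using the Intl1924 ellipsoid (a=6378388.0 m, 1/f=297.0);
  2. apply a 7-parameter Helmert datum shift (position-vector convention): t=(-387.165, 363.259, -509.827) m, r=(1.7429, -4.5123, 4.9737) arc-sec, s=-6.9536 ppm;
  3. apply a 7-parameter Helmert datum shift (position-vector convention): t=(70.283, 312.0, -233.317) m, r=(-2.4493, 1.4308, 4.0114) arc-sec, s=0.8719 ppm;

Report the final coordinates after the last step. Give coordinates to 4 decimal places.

X=-3479631.4769 m, Y=-4400772.6094 m, Z=3030093.0570 m

start: φ=28.540220°, λ=-128.328198°, h=3381.126 m
→ ECEF (a=6378388.000, f=1/297.0): X=-3479482.1919, Y=-4401333.4333, Z=3030891.5433
→ Helmert 7p (PV): X=-3479805.3367, Y=-4401049.0803, Z=3030247.3330
→ Helmert 7p (PV): X=-3479631.4769, Y=-4400772.6094, Z=3030093.0570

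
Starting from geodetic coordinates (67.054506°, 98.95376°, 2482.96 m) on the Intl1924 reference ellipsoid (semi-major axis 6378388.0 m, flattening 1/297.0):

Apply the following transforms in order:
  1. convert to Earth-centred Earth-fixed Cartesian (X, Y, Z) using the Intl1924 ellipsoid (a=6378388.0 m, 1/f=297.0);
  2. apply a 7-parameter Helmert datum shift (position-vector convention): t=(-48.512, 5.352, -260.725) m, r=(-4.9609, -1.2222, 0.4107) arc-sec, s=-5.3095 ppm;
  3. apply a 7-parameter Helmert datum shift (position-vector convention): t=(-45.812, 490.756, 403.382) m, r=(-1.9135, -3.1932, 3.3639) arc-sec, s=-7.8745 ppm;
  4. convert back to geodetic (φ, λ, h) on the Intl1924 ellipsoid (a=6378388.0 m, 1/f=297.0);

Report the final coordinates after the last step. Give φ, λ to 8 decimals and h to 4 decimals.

start: φ=67.054506°, λ=98.953760°, h=2482.960 m
→ ECEF (a=6378388.000, f=1/297.0): X=-388273.7951, Y=2464334.5145, Z=5853206.4795
→ Helmert 7p (PV): X=-388359.8347, Y=2464466.7845, Z=5852853.1065
→ Helmert 7p (PV): X=-388533.3881, Y=2464986.0964, Z=5853181.5256
→ geod (Bowring, a=6378388.000): φ=67.04877308°, λ=98.95731930°, h=2726.6927 m

φ=67.04877308°, λ=98.95731930°, h=2726.6927 m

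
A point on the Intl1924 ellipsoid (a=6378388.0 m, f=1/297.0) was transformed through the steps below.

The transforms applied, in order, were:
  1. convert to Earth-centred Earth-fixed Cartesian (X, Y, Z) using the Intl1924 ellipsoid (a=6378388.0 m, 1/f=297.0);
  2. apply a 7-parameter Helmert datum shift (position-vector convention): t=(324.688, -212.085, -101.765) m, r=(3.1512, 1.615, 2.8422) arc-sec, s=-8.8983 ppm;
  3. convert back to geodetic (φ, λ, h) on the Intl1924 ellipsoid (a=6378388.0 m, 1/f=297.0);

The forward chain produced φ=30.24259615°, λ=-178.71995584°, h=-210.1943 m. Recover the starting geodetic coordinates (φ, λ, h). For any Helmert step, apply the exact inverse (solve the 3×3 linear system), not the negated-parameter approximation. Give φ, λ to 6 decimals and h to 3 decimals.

φ=30.241504°, λ=-178.723536°, h=173.969 m

start: φ=30.242596°, λ=-178.719956°, h=-210.194 m
→ ECEF (a=6378388.000, f=1/297.0): X=-5513439.9771, Y=-123196.1778, Z=3193575.4413
→ Helmert⁻¹: X=-5513840.4271, Y=-122860.4188, Z=3193664.3299
→ geod (Bowring, a=6378388.000): φ=30.24150400°, λ=-178.72353600°, h=173.9690 m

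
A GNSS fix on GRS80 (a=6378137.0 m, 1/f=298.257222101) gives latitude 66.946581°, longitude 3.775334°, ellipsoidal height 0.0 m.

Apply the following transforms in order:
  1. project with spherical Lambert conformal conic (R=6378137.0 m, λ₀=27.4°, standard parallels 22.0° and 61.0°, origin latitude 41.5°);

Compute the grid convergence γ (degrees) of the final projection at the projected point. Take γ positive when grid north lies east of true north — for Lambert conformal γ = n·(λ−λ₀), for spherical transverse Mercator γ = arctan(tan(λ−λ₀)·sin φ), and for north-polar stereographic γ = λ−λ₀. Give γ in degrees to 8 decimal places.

-15.97912452

start: φ=66.946581°, λ=3.775334°, h=0.000 m
→ into lcc (λ₀=27.4°): φ=66.94658100°, λ−λ₀=-23.62466600°
convergence γ = -15.97912452°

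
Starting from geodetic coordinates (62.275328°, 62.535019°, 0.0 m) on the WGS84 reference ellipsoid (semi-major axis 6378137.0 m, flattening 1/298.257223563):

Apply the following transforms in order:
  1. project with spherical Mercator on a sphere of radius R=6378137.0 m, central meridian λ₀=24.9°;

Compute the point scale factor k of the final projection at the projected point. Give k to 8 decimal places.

2.14950559

start: φ=62.275328°, λ=62.535019°, h=0.000 m
→ into merc (λ₀=24.9°): φ=62.27532800°, λ−λ₀=37.63501900°
scale k = 2.14950559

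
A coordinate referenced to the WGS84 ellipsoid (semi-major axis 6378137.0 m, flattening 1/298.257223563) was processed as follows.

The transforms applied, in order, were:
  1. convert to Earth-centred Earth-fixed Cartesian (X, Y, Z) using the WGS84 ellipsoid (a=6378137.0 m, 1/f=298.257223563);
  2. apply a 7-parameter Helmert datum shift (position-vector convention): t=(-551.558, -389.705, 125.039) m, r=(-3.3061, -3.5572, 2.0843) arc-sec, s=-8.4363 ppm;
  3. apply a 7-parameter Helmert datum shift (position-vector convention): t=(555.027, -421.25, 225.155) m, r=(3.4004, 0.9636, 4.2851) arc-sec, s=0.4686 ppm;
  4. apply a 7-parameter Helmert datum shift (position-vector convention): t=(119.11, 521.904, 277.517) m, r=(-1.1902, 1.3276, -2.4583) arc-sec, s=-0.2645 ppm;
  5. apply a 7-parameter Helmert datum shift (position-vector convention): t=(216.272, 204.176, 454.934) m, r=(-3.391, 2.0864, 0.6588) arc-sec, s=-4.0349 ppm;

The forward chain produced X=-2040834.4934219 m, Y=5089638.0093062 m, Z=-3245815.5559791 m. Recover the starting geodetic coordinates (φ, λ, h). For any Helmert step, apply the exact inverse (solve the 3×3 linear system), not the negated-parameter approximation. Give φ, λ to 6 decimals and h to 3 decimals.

φ=-30.797381°, λ=111.851002°, h=425.113 m

start: X=-2040834.4934, Y=5089638.0093, Z=-3245815.5560 m
→ Helmert⁻¹: X=-2041009.9092, Y=5089514.2556, Z=-3246220.5618
→ Helmert⁻¹: X=-2041169.3149, Y=5088988.1037, Z=-3246482.7105
→ Helmert⁻¹: X=-2041602.4863, Y=5089395.8571, Z=-3246799.7835
→ Helmert⁻¹: X=-2041072.7083, Y=5089901.1680, Z=-3246835.4318
→ geod (Bowring, a=6378137.000): φ=-30.79738100°, λ=111.85100200°, h=425.1130 m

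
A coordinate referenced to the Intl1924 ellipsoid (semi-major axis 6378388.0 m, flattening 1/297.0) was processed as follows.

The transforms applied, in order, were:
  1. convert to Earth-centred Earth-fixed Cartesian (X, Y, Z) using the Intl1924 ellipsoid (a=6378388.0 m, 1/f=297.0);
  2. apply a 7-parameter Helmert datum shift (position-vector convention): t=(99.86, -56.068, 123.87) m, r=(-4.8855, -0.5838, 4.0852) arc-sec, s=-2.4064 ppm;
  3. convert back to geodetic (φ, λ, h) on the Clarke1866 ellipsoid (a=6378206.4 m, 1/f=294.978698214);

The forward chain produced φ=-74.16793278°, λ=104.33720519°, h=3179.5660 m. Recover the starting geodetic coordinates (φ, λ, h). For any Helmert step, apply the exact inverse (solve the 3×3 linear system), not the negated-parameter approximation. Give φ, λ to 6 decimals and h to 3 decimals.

start: φ=-74.167933°, λ=104.337205°, h=3179.566 m
→ ECEF (a=6378206.400, f=1/294.978698214): X=-432467.3209, Y=1692045.5591, Z=-6116958.2621
→ Helmert⁻¹: X=-432552.0190, Y=1692259.1519, Z=-6117055.5459
→ geod (Bowring, a=6378388.000): φ=-74.16551600°, λ=104.33816200°, h=3018.1400 m

φ=-74.165516°, λ=104.338162°, h=3018.140 m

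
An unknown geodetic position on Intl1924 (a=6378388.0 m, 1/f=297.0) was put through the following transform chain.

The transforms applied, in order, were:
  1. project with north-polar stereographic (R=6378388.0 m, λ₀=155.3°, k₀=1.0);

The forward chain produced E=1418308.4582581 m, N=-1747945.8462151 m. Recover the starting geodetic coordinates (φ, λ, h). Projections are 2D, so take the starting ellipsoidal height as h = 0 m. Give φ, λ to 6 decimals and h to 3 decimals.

start: E=1418308.4583, N=-1747945.8462 m
→ stereo⁻¹: φ=69.98591500°, λ=-165.64362700°

φ=69.985915°, λ=-165.643627°, h=0.000 m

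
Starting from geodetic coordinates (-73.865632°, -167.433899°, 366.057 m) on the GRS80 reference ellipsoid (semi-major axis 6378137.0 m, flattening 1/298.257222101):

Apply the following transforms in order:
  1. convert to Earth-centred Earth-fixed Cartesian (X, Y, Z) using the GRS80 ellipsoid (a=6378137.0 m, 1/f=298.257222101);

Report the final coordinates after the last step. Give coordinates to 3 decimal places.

start: φ=-73.865632°, λ=-167.433899°, h=366.057 m
→ ECEF (a=6378137.000, f=1/298.257222101): X=-1735436.5398, Y=-386838.0973, Z=-6105139.8494

X=-1735436.540 m, Y=-386838.097 m, Z=-6105139.849 m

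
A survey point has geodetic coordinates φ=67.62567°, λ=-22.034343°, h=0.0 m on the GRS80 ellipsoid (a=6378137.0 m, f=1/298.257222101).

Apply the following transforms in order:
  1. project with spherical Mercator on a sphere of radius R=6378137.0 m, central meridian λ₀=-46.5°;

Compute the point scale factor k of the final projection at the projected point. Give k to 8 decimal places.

start: φ=67.625670°, λ=-22.034343°, h=0.000 m
→ into merc (λ₀=-46.5°): φ=67.62567000°, λ−λ₀=24.46565700°
scale k = 2.62704303

2.62704303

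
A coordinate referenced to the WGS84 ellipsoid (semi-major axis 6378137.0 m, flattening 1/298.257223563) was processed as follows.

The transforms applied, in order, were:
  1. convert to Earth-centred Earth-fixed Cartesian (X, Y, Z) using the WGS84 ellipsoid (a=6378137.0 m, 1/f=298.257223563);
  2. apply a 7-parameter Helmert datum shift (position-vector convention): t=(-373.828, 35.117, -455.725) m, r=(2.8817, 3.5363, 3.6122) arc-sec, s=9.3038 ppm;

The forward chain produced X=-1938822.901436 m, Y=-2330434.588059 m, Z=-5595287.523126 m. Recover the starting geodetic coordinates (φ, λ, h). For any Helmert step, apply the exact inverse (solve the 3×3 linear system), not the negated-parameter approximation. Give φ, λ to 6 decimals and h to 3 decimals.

φ=-61.712014°, λ=-129.751831°, h=1593.958 m

start: X=-1938822.9014, Y=-2330434.5881, Z=-5595287.5231 m
→ Helmert⁻¹: X=-1938375.9317, Y=-2330492.2413, Z=-5594780.4188
→ geod (Bowring, a=6378137.000): φ=-61.71201400°, λ=-129.75183100°, h=1593.9580 m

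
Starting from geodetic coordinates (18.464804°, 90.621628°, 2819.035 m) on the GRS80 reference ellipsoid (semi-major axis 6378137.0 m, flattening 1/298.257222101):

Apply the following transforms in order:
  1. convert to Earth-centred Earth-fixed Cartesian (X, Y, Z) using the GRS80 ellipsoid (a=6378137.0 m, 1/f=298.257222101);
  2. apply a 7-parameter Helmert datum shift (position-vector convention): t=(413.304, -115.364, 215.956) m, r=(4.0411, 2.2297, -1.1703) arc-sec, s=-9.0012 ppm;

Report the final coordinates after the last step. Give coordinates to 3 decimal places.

start: φ=18.464804°, λ=90.621628°, h=2819.035 m
→ ECEF (a=6378137.000, f=1/298.257222101): X=-65686.5920, Y=6054130.1584, Z=2008140.2897
→ Helmert 7p (PV): X=-65216.6397, Y=6053921.3299, Z=2008457.4904

X=-65216.640 m, Y=6053921.330 m, Z=2008457.490 m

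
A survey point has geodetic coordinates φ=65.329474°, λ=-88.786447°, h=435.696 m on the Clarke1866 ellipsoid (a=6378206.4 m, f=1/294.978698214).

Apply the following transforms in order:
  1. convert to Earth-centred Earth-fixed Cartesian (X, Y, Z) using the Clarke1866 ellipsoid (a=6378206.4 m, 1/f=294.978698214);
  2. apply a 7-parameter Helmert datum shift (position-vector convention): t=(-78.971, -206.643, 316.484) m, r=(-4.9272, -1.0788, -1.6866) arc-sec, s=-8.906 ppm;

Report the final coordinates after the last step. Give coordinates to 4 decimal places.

start: φ=65.329474°, λ=-88.786447°, h=435.696 m
→ ECEF (a=6378206.400, f=1/294.978698214): X=56545.8869, Y=-2669315.7831, Z=5773343.8665
→ Helmert 7p (PV): X=56414.3906, Y=-2669361.2046, Z=5773672.9922

X=56414.3906 m, Y=-2669361.2046 m, Z=5773672.9922 m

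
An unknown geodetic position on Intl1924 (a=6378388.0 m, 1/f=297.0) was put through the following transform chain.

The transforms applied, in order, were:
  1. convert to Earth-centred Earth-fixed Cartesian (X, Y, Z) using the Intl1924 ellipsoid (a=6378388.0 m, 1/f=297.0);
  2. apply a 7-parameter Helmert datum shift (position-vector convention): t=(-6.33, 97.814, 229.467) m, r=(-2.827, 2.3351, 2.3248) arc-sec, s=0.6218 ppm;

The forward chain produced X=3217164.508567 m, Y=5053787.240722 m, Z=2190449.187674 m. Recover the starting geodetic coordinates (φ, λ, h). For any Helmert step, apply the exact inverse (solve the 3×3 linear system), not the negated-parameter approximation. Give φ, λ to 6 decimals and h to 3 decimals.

start: X=3217164.5086, Y=5053787.2407, Z=2190449.1877 m
→ Helmert⁻¹: X=3217201.0008, Y=5053620.0035, Z=2190324.0437
→ geod (Bowring, a=6378388.000): φ=20.20811800°, λ=57.51863300°, h=2790.0240 m

φ=20.208118°, λ=57.518633°, h=2790.024 m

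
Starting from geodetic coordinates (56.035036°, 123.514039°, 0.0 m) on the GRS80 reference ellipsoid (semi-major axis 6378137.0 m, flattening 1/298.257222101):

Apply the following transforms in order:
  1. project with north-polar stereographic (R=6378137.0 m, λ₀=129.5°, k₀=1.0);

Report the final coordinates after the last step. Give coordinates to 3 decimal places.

start: φ=56.035036°, λ=123.514039°, h=0.000 m
→ stereo (R=6378137.0, λ₀=129.5°): E=-406264.2858, N=-3874478.4963

E=-406264.286 m, N=-3874478.496 m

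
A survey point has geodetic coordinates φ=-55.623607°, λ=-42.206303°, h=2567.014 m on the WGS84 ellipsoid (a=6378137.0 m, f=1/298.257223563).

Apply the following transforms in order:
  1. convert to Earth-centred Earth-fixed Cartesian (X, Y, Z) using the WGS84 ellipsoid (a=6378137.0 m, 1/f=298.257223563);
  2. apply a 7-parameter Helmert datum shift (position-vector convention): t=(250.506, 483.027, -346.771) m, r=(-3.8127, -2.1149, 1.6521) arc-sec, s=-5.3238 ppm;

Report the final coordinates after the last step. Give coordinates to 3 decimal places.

start: φ=-55.623607°, λ=-42.206303°, h=2567.014 m
→ ECEF (a=6378137.000, f=1/298.257223563): X=2674746.7965, Y=-2425848.5139, Z=-5243012.8705
→ Helmert 7p (PV): X=2675056.2507, Y=-2425428.0625, Z=-5243259.4635

X=2675056.251 m, Y=-2425428.063 m, Z=-5243259.464 m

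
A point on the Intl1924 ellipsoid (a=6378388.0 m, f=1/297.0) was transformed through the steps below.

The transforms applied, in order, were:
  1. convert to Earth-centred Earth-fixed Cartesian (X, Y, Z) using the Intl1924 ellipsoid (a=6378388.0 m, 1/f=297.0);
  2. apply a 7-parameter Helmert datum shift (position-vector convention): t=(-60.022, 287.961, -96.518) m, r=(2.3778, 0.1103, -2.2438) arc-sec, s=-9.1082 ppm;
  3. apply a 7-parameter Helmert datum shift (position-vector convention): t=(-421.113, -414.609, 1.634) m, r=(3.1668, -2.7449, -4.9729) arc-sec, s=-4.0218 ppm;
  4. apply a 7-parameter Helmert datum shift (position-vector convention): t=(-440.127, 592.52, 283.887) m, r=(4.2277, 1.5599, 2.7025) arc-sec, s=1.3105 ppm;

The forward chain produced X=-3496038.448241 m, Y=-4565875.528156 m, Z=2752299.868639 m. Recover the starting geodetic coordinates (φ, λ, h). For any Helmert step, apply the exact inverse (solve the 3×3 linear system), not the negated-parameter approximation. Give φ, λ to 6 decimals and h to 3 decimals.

φ=25.728598°, λ=-127.430178°, h=770.208 m

start: X=-3496038.4482, Y=-4565875.5282, Z=2752299.8686 m
→ Helmert⁻¹: X=-3495674.3820, Y=-4566359.8553, Z=2752079.5330
→ Helmert⁻¹: X=-3495120.6177, Y=-4566005.6197, Z=2752205.5814
→ Helmert⁻¹: X=-3495044.2277, Y=-4566341.4626, Z=2752377.9395
→ geod (Bowring, a=6378388.000): φ=25.72859800°, λ=-127.43017800°, h=770.2080 m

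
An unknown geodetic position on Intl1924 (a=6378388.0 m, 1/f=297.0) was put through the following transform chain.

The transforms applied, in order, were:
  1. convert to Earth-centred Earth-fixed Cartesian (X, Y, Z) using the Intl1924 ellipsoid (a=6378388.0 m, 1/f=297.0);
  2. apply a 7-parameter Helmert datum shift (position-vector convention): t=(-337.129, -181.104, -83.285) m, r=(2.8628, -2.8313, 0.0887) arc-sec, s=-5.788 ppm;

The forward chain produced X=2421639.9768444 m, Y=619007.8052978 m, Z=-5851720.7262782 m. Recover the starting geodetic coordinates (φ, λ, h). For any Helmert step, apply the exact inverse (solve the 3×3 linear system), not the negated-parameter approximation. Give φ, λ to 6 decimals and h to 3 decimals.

φ=-67.007566°, λ=14.339375°, h=3080.825 m

start: X=2421639.9768, Y=619007.8053, Z=-5851720.7263 m
→ Helmert⁻¹: X=2421911.0669, Y=619110.2343, Z=-5851713.1480
→ geod (Bowring, a=6378388.000): φ=-67.00756600°, λ=14.33937500°, h=3080.8250 m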